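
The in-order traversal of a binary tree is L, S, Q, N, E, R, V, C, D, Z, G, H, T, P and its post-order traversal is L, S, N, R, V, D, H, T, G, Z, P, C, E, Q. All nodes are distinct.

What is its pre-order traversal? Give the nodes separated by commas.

Q, S, L, E, N, C, V, R, P, Z, D, G, T, H

The last element of post-order is the root; it splits in-order into left and right subtrees.
Root Q: left subtree has 2 nodes {L, S}, right has 11 {N, E, R, V, C, D, Z, G, H, T, P}.
  Root S: left subtree has 1 node {L}, right has 0 { }.
  Root E: left subtree has 1 node {N}, right has 9 {R, V, C, D, Z, G, H, T, P}.
    Root C: left subtree has 2 nodes {R, V}, right has 6 {D, Z, G, H, T, P}.
      Root V: left subtree has 1 node {R}, right has 0 { }.
      Root P: left subtree has 5 nodes {D, Z, G, H, T}, right has 0 { }.
        Root Z: left subtree has 1 node {D}, right has 3 {G, H, T}.
          Root G: left subtree has 0 nodes { }, right has 2 {H, T}.
            Root T: left subtree has 1 node {H}, right has 0 { }.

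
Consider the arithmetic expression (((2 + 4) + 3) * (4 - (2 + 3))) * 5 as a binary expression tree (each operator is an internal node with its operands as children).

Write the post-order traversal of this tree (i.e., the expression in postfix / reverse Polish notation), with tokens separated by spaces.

Post-order on an expression tree gives postfix notation: for each operator, emit left operand, right operand, then the operator.

2 4 + 3 + 4 2 3 + - * 5 *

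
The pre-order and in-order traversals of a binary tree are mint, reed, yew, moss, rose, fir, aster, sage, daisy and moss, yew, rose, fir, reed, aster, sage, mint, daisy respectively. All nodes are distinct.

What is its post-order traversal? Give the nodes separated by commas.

The first element of pre-order is the root; it splits in-order into left and right subtrees.
Root mint: left subtree has 7 nodes {moss, yew, rose, fir, reed, aster, sage}, right has 1 {daisy}.
  Root reed: left subtree has 4 nodes {moss, yew, rose, fir}, right has 2 {aster, sage}.
    Root yew: left subtree has 1 node {moss}, right has 2 {rose, fir}.
      Root rose: left subtree has 0 nodes { }, right has 1 {fir}.
    Root aster: left subtree has 0 nodes { }, right has 1 {sage}.

moss, fir, rose, yew, sage, aster, reed, daisy, mint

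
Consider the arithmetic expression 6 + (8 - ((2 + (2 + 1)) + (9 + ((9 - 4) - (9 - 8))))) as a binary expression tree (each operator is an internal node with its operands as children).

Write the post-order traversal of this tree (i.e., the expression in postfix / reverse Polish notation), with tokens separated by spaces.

6 8 2 2 1 + + 9 9 4 - 9 8 - - + + - +

Post-order on an expression tree gives postfix notation: for each operator, emit left operand, right operand, then the operator.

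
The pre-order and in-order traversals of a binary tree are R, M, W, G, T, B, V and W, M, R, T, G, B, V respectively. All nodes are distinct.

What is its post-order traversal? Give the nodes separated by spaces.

The first element of pre-order is the root; it splits in-order into left and right subtrees.
Root R: left subtree has 2 nodes {W, M}, right has 4 {T, G, B, V}.
  Root M: left subtree has 1 node {W}, right has 0 { }.
  Root G: left subtree has 1 node {T}, right has 2 {B, V}.
    Root B: left subtree has 0 nodes { }, right has 1 {V}.

W M T V B G R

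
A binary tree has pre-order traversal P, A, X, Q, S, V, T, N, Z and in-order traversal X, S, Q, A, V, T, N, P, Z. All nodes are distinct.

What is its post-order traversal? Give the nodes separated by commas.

The first element of pre-order is the root; it splits in-order into left and right subtrees.
Root P: left subtree has 7 nodes {X, S, Q, A, V, T, N}, right has 1 {Z}.
  Root A: left subtree has 3 nodes {X, S, Q}, right has 3 {V, T, N}.
    Root X: left subtree has 0 nodes { }, right has 2 {S, Q}.
      Root Q: left subtree has 1 node {S}, right has 0 { }.
    Root V: left subtree has 0 nodes { }, right has 2 {T, N}.
      Root T: left subtree has 0 nodes { }, right has 1 {N}.

S, Q, X, N, T, V, A, Z, P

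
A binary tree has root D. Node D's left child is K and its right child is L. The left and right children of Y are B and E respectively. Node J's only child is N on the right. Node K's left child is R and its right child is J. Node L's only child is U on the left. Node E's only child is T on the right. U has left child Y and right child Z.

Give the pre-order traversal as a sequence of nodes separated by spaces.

Pre-order visits the node, then its left subtree, then its right subtree.
Visit D.
At D: go left to K.
  Visit K.
  At K: go left to R.
    R is a leaf — visit R.
  At K: go right to J.
    Visit J.
    At J: no left child.
    At J: go right to N.
      N is a leaf — visit N.
At D: go right to L.
  Visit L.
  At L: go left to U.
    Visit U.
    At U: go left to Y.
      Visit Y.
      At Y: go left to B.
        B is a leaf — visit B.
      At Y: go right to E.
        Visit E.
        At E: no left child.
        At E: go right to T.
          T is a leaf — visit T.
    At U: go right to Z.
      Z is a leaf — visit Z.
  At L: no right child.

D K R J N L U Y B E T Z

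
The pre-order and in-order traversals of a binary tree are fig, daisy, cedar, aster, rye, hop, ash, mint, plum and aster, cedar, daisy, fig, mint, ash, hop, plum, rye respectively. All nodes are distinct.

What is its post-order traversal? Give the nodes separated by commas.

aster, cedar, daisy, mint, ash, plum, hop, rye, fig

The first element of pre-order is the root; it splits in-order into left and right subtrees.
Root fig: left subtree has 3 nodes {aster, cedar, daisy}, right has 5 {mint, ash, hop, plum, rye}.
  Root daisy: left subtree has 2 nodes {aster, cedar}, right has 0 { }.
    Root cedar: left subtree has 1 node {aster}, right has 0 { }.
  Root rye: left subtree has 4 nodes {mint, ash, hop, plum}, right has 0 { }.
    Root hop: left subtree has 2 nodes {mint, ash}, right has 1 {plum}.
      Root ash: left subtree has 1 node {mint}, right has 0 { }.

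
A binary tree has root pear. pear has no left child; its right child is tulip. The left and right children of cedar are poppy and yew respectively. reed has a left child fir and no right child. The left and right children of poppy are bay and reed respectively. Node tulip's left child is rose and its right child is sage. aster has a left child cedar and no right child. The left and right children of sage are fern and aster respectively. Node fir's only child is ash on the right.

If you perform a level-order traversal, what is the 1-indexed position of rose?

3

Level-order visits nodes level by level from the root, left to right within each level.
Level 0: pear
Level 1: tulip
Level 2: rose, sage
Level 3: fern, aster
Level 4: cedar
Level 5: poppy, yew
Level 6: bay, reed
Level 7: fir
Level 8: ash
Full level-order sequence: pear, tulip, rose, sage, fern, aster, cedar, poppy, yew, bay, reed, fir, ash.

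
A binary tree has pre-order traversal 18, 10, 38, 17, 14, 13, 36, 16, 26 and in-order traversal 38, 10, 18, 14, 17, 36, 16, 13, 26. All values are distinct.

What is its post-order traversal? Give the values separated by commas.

The first element of pre-order is the root; it splits in-order into left and right subtrees.
Root 18: left subtree has 2 nodes {38, 10}, right has 6 {14, 17, 36, 16, 13, 26}.
  Root 10: left subtree has 1 node {38}, right has 0 { }.
  Root 17: left subtree has 1 node {14}, right has 4 {36, 16, 13, 26}.
    Root 13: left subtree has 2 nodes {36, 16}, right has 1 {26}.
      Root 36: left subtree has 0 nodes { }, right has 1 {16}.

38, 10, 14, 16, 36, 26, 13, 17, 18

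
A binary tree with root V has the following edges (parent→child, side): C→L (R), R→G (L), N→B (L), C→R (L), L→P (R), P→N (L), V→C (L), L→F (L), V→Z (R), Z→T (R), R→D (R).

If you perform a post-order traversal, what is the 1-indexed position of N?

6

Post-order visits the left subtree, then the right subtree, then the node.
At V: go left to C.
  At C: go left to R.
    At R: go left to G.
      G is a leaf — visit G.
    At R: go right to D.
      D is a leaf — visit D.
    Visit R.
  At C: go right to L.
    At L: go left to F.
      F is a leaf — visit F.
    At L: go right to P.
      At P: go left to N.
        At N: go left to B.
          B is a leaf — visit B.
        At N: no right child.
        Visit N.
      At P: no right child.
      Visit P.
    Visit L.
  Visit C.
At V: go right to Z.
  At Z: no left child.
  At Z: go right to T.
    T is a leaf — visit T.
  Visit Z.
Visit V.
Full post-order sequence: G, D, R, F, B, N, P, L, C, T, Z, V.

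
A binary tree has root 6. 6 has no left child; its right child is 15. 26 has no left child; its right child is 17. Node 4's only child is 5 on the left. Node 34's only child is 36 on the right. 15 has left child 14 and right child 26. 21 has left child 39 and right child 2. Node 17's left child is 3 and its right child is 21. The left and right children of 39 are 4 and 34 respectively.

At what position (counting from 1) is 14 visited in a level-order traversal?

Level-order visits nodes level by level from the root, left to right within each level.
Level 0: 6
Level 1: 15
Level 2: 14, 26
Level 3: 17
Level 4: 3, 21
Level 5: 39, 2
Level 6: 4, 34
Level 7: 5, 36
Full level-order sequence: 6, 15, 14, 26, 17, 3, 21, 39, 2, 4, 34, 5, 36.

3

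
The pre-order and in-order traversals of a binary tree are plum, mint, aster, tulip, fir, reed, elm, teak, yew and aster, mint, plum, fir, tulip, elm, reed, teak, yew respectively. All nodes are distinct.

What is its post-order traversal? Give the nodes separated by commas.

The first element of pre-order is the root; it splits in-order into left and right subtrees.
Root plum: left subtree has 2 nodes {aster, mint}, right has 6 {fir, tulip, elm, reed, teak, yew}.
  Root mint: left subtree has 1 node {aster}, right has 0 { }.
  Root tulip: left subtree has 1 node {fir}, right has 4 {elm, reed, teak, yew}.
    Root reed: left subtree has 1 node {elm}, right has 2 {teak, yew}.
      Root teak: left subtree has 0 nodes { }, right has 1 {yew}.

aster, mint, fir, elm, yew, teak, reed, tulip, plum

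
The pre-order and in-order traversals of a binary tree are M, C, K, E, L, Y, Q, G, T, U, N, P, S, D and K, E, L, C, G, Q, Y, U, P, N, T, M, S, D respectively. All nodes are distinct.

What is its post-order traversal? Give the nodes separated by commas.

The first element of pre-order is the root; it splits in-order into left and right subtrees.
Root M: left subtree has 11 nodes {K, E, L, C, G, Q, Y, U, P, N, T}, right has 2 {S, D}.
  Root C: left subtree has 3 nodes {K, E, L}, right has 7 {G, Q, Y, U, P, N, T}.
    Root K: left subtree has 0 nodes { }, right has 2 {E, L}.
      Root E: left subtree has 0 nodes { }, right has 1 {L}.
    Root Y: left subtree has 2 nodes {G, Q}, right has 4 {U, P, N, T}.
      Root Q: left subtree has 1 node {G}, right has 0 { }.
      Root T: left subtree has 3 nodes {U, P, N}, right has 0 { }.
        Root U: left subtree has 0 nodes { }, right has 2 {P, N}.
          Root N: left subtree has 1 node {P}, right has 0 { }.
  Root S: left subtree has 0 nodes { }, right has 1 {D}.

L, E, K, G, Q, P, N, U, T, Y, C, D, S, M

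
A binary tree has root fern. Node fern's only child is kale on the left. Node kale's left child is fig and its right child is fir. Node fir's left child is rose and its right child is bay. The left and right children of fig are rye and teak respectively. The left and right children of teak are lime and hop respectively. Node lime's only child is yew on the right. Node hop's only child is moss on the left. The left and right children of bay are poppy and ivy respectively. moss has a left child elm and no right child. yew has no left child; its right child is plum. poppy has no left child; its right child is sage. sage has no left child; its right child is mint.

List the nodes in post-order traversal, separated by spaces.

Post-order visits the left subtree, then the right subtree, then the node.
At fern: go left to kale.
  At kale: go left to fig.
    At fig: go left to rye.
      rye is a leaf — visit rye.
    At fig: go right to teak.
      At teak: go left to lime.
        At lime: no left child.
        At lime: go right to yew.
          At yew: no left child.
          At yew: go right to plum.
            plum is a leaf — visit plum.
          Visit yew.
        Visit lime.
      At teak: go right to hop.
        At hop: go left to moss.
          At moss: go left to elm.
            elm is a leaf — visit elm.
          At moss: no right child.
          Visit moss.
        At hop: no right child.
        Visit hop.
      Visit teak.
    Visit fig.
  At kale: go right to fir.
    At fir: go left to rose.
      rose is a leaf — visit rose.
    At fir: go right to bay.
      At bay: go left to poppy.
        At poppy: no left child.
        At poppy: go right to sage.
          At sage: no left child.
          At sage: go right to mint.
            mint is a leaf — visit mint.
          Visit sage.
        Visit poppy.
      At bay: go right to ivy.
        ivy is a leaf — visit ivy.
      Visit bay.
    Visit fir.
  Visit kale.
At fern: no right child.
Visit fern.

rye plum yew lime elm moss hop teak fig rose mint sage poppy ivy bay fir kale fern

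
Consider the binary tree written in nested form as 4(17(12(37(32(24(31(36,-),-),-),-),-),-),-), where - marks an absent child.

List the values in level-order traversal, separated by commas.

4, 17, 12, 37, 32, 24, 31, 36

Level-order visits nodes level by level from the root, left to right within each level.
Level 0: 4
Level 1: 17
Level 2: 12
Level 3: 37
Level 4: 32
Level 5: 24
Level 6: 31
Level 7: 36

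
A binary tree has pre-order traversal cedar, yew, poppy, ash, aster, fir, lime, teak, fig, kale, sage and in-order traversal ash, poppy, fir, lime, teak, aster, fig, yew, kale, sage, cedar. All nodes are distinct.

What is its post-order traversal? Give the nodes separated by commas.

The first element of pre-order is the root; it splits in-order into left and right subtrees.
Root cedar: left subtree has 10 nodes {ash, poppy, fir, lime, teak, aster, fig, yew, kale, sage}, right has 0 { }.
  Root yew: left subtree has 7 nodes {ash, poppy, fir, lime, teak, aster, fig}, right has 2 {kale, sage}.
    Root poppy: left subtree has 1 node {ash}, right has 5 {fir, lime, teak, aster, fig}.
      Root aster: left subtree has 3 nodes {fir, lime, teak}, right has 1 {fig}.
        Root fir: left subtree has 0 nodes { }, right has 2 {lime, teak}.
          Root lime: left subtree has 0 nodes { }, right has 1 {teak}.
    Root kale: left subtree has 0 nodes { }, right has 1 {sage}.

ash, teak, lime, fir, fig, aster, poppy, sage, kale, yew, cedar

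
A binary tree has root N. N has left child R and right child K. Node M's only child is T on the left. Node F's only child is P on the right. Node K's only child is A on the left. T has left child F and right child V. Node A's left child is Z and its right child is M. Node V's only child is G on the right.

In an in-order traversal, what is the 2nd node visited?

In-order visits the left subtree, then the node, then the right subtree.
At N: go left to R.
  R is a leaf — visit R.
Visit N.
At N: go right to K.
  At K: go left to A.
    At A: go left to Z.
      Z is a leaf — visit Z.
    Visit A.
    At A: go right to M.
      At M: go left to T.
        At T: go left to F.
          At F: no left child.
          Visit F.
          At F: go right to P.
            P is a leaf — visit P.
        Visit T.
        At T: go right to V.
          At V: no left child.
          Visit V.
          At V: go right to G.
            G is a leaf — visit G.
      Visit M.
      At M: no right child.
  Visit K.
  At K: no right child.
Full in-order sequence: R, N, Z, A, F, P, T, V, G, M, K.

N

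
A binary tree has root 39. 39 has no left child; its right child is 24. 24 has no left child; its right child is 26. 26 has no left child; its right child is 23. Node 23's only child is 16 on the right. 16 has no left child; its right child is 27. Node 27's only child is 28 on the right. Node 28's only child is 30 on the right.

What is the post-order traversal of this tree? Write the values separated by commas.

Post-order visits the left subtree, then the right subtree, then the node.
At 39: no left child.
At 39: go right to 24.
  At 24: no left child.
  At 24: go right to 26.
    At 26: no left child.
    At 26: go right to 23.
      At 23: no left child.
      At 23: go right to 16.
        At 16: no left child.
        At 16: go right to 27.
          At 27: no left child.
          At 27: go right to 28.
            At 28: no left child.
            At 28: go right to 30.
              30 is a leaf — visit 30.
            Visit 28.
          Visit 27.
        Visit 16.
      Visit 23.
    Visit 26.
  Visit 24.
Visit 39.

30, 28, 27, 16, 23, 26, 24, 39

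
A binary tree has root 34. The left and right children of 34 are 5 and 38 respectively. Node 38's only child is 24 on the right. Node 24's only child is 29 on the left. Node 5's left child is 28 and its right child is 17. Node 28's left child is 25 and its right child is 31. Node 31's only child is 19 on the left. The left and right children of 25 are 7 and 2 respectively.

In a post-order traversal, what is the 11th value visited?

Post-order visits the left subtree, then the right subtree, then the node.
At 34: go left to 5.
  At 5: go left to 28.
    At 28: go left to 25.
      At 25: go left to 7.
        7 is a leaf — visit 7.
      At 25: go right to 2.
        2 is a leaf — visit 2.
      Visit 25.
    At 28: go right to 31.
      At 31: go left to 19.
        19 is a leaf — visit 19.
      At 31: no right child.
      Visit 31.
    Visit 28.
  At 5: go right to 17.
    17 is a leaf — visit 17.
  Visit 5.
At 34: go right to 38.
  At 38: no left child.
  At 38: go right to 24.
    At 24: go left to 29.
      29 is a leaf — visit 29.
    At 24: no right child.
    Visit 24.
  Visit 38.
Visit 34.
Full post-order sequence: 7, 2, 25, 19, 31, 28, 17, 5, 29, 24, 38, 34.

38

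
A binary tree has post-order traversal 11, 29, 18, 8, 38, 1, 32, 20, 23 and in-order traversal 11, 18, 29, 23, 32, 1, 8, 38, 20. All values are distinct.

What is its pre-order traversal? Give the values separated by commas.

23, 18, 11, 29, 20, 32, 1, 38, 8

The last element of post-order is the root; it splits in-order into left and right subtrees.
Root 23: left subtree has 3 nodes {11, 18, 29}, right has 5 {32, 1, 8, 38, 20}.
  Root 18: left subtree has 1 node {11}, right has 1 {29}.
  Root 20: left subtree has 4 nodes {32, 1, 8, 38}, right has 0 { }.
    Root 32: left subtree has 0 nodes { }, right has 3 {1, 8, 38}.
      Root 1: left subtree has 0 nodes { }, right has 2 {8, 38}.
        Root 38: left subtree has 1 node {8}, right has 0 { }.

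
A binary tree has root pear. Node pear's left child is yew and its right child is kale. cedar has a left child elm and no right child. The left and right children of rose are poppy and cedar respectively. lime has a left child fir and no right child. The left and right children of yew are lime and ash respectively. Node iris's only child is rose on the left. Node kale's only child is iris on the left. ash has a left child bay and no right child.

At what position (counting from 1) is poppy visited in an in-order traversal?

In-order visits the left subtree, then the node, then the right subtree.
At pear: go left to yew.
  At yew: go left to lime.
    At lime: go left to fir.
      fir is a leaf — visit fir.
    Visit lime.
    At lime: no right child.
  Visit yew.
  At yew: go right to ash.
    At ash: go left to bay.
      bay is a leaf — visit bay.
    Visit ash.
    At ash: no right child.
Visit pear.
At pear: go right to kale.
  At kale: go left to iris.
    At iris: go left to rose.
      At rose: go left to poppy.
        poppy is a leaf — visit poppy.
      Visit rose.
      At rose: go right to cedar.
        At cedar: go left to elm.
          elm is a leaf — visit elm.
        Visit cedar.
        At cedar: no right child.
    Visit iris.
    At iris: no right child.
  Visit kale.
  At kale: no right child.
Full in-order sequence: fir, lime, yew, bay, ash, pear, poppy, rose, elm, cedar, iris, kale.

7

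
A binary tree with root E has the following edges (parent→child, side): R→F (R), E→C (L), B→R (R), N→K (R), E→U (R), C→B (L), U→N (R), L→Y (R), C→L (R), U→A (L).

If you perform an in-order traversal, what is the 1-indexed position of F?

In-order visits the left subtree, then the node, then the right subtree.
At E: go left to C.
  At C: go left to B.
    At B: no left child.
    Visit B.
    At B: go right to R.
      At R: no left child.
      Visit R.
      At R: go right to F.
        F is a leaf — visit F.
  Visit C.
  At C: go right to L.
    At L: no left child.
    Visit L.
    At L: go right to Y.
      Y is a leaf — visit Y.
Visit E.
At E: go right to U.
  At U: go left to A.
    A is a leaf — visit A.
  Visit U.
  At U: go right to N.
    At N: no left child.
    Visit N.
    At N: go right to K.
      K is a leaf — visit K.
Full in-order sequence: B, R, F, C, L, Y, E, A, U, N, K.

3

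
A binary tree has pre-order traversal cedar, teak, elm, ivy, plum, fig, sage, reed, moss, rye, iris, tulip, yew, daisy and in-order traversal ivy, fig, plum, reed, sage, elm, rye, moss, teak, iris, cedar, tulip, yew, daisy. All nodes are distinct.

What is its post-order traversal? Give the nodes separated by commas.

fig, reed, sage, plum, ivy, rye, moss, elm, iris, teak, daisy, yew, tulip, cedar

The first element of pre-order is the root; it splits in-order into left and right subtrees.
Root cedar: left subtree has 10 nodes {ivy, fig, plum, reed, sage, elm, rye, moss, teak, iris}, right has 3 {tulip, yew, daisy}.
  Root teak: left subtree has 8 nodes {ivy, fig, plum, reed, sage, elm, rye, moss}, right has 1 {iris}.
    Root elm: left subtree has 5 nodes {ivy, fig, plum, reed, sage}, right has 2 {rye, moss}.
      Root ivy: left subtree has 0 nodes { }, right has 4 {fig, plum, reed, sage}.
        Root plum: left subtree has 1 node {fig}, right has 2 {reed, sage}.
          Root sage: left subtree has 1 node {reed}, right has 0 { }.
      Root moss: left subtree has 1 node {rye}, right has 0 { }.
  Root tulip: left subtree has 0 nodes { }, right has 2 {yew, daisy}.
    Root yew: left subtree has 0 nodes { }, right has 1 {daisy}.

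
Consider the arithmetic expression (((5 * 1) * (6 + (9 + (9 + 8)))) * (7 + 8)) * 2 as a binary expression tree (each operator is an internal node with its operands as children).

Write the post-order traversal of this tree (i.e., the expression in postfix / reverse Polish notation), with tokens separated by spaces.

5 1 * 6 9 9 8 + + + * 7 8 + * 2 *

Post-order on an expression tree gives postfix notation: for each operator, emit left operand, right operand, then the operator.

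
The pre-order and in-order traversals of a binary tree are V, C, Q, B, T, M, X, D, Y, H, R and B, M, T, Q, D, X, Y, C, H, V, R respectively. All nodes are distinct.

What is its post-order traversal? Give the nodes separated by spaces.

M T B D Y X Q H C R V

The first element of pre-order is the root; it splits in-order into left and right subtrees.
Root V: left subtree has 9 nodes {B, M, T, Q, D, X, Y, C, H}, right has 1 {R}.
  Root C: left subtree has 7 nodes {B, M, T, Q, D, X, Y}, right has 1 {H}.
    Root Q: left subtree has 3 nodes {B, M, T}, right has 3 {D, X, Y}.
      Root B: left subtree has 0 nodes { }, right has 2 {M, T}.
        Root T: left subtree has 1 node {M}, right has 0 { }.
      Root X: left subtree has 1 node {D}, right has 1 {Y}.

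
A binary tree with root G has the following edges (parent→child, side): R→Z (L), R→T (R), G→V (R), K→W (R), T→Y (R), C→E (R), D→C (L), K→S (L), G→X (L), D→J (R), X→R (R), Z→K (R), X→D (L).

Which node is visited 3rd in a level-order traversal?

Level-order visits nodes level by level from the root, left to right within each level.
Level 0: G
Level 1: X, V
Level 2: D, R
Level 3: C, J, Z, T
Level 4: E, K, Y
Level 5: S, W
Full level-order sequence: G, X, V, D, R, C, J, Z, T, E, K, Y, S, W.

V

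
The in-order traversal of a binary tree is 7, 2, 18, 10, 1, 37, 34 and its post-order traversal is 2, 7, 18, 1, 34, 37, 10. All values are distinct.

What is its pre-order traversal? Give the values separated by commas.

The last element of post-order is the root; it splits in-order into left and right subtrees.
Root 10: left subtree has 3 nodes {7, 2, 18}, right has 3 {1, 37, 34}.
  Root 18: left subtree has 2 nodes {7, 2}, right has 0 { }.
    Root 7: left subtree has 0 nodes { }, right has 1 {2}.
  Root 37: left subtree has 1 node {1}, right has 1 {34}.

10, 18, 7, 2, 37, 1, 34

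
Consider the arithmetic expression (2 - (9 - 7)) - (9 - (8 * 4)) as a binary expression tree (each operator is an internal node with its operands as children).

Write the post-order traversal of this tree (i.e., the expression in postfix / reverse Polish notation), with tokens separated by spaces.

Post-order on an expression tree gives postfix notation: for each operator, emit left operand, right operand, then the operator.

2 9 7 - - 9 8 4 * - -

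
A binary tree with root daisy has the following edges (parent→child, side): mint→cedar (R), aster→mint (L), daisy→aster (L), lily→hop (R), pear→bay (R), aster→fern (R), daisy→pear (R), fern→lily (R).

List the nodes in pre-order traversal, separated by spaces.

daisy aster mint cedar fern lily hop pear bay

Pre-order visits the node, then its left subtree, then its right subtree.
Visit daisy.
At daisy: go left to aster.
  Visit aster.
  At aster: go left to mint.
    Visit mint.
    At mint: no left child.
    At mint: go right to cedar.
      cedar is a leaf — visit cedar.
  At aster: go right to fern.
    Visit fern.
    At fern: no left child.
    At fern: go right to lily.
      Visit lily.
      At lily: no left child.
      At lily: go right to hop.
        hop is a leaf — visit hop.
At daisy: go right to pear.
  Visit pear.
  At pear: no left child.
  At pear: go right to bay.
    bay is a leaf — visit bay.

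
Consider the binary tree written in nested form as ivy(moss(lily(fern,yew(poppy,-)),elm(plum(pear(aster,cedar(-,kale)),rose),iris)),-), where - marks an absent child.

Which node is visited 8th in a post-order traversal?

pear

Post-order visits the left subtree, then the right subtree, then the node.
At ivy: go left to moss.
  At moss: go left to lily.
    At lily: go left to fern.
      fern is a leaf — visit fern.
    At lily: go right to yew.
      At yew: go left to poppy.
        poppy is a leaf — visit poppy.
      At yew: no right child.
      Visit yew.
    Visit lily.
  At moss: go right to elm.
    At elm: go left to plum.
      At plum: go left to pear.
        At pear: go left to aster.
          aster is a leaf — visit aster.
        At pear: go right to cedar.
          At cedar: no left child.
          At cedar: go right to kale.
            kale is a leaf — visit kale.
          Visit cedar.
        Visit pear.
      At plum: go right to rose.
        rose is a leaf — visit rose.
      Visit plum.
    At elm: go right to iris.
      iris is a leaf — visit iris.
    Visit elm.
  Visit moss.
At ivy: no right child.
Visit ivy.
Full post-order sequence: fern, poppy, yew, lily, aster, kale, cedar, pear, rose, plum, iris, elm, moss, ivy.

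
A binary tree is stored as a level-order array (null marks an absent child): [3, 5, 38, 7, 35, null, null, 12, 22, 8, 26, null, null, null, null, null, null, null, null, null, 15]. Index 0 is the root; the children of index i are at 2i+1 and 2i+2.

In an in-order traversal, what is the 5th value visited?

In-order visits the left subtree, then the node, then the right subtree.
At 3: go left to 5.
  At 5: go left to 7.
    At 7: go left to 12.
      12 is a leaf — visit 12.
    Visit 7.
    At 7: go right to 22.
      22 is a leaf — visit 22.
  Visit 5.
  At 5: go right to 35.
    At 35: go left to 8.
      At 8: no left child.
      Visit 8.
      At 8: go right to 15.
        15 is a leaf — visit 15.
    Visit 35.
    At 35: go right to 26.
      26 is a leaf — visit 26.
Visit 3.
At 3: go right to 38.
  38 is a leaf — visit 38.
Full in-order sequence: 12, 7, 22, 5, 8, 15, 35, 26, 3, 38.

8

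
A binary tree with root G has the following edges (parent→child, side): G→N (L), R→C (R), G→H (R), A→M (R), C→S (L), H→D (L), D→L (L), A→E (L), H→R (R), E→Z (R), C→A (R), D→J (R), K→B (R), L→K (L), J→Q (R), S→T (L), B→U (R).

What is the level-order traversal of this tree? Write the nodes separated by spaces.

Level-order visits nodes level by level from the root, left to right within each level.
Level 0: G
Level 1: N, H
Level 2: D, R
Level 3: L, J, C
Level 4: K, Q, S, A
Level 5: B, T, E, M
Level 6: U, Z

G N H D R L J C K Q S A B T E M U Z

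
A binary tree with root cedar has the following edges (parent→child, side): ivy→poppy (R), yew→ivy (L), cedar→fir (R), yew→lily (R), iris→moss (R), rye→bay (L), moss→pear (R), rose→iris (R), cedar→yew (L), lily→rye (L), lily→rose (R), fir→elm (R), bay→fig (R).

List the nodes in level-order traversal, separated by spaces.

Level-order visits nodes level by level from the root, left to right within each level.
Level 0: cedar
Level 1: yew, fir
Level 2: ivy, lily, elm
Level 3: poppy, rye, rose
Level 4: bay, iris
Level 5: fig, moss
Level 6: pear

cedar yew fir ivy lily elm poppy rye rose bay iris fig moss pear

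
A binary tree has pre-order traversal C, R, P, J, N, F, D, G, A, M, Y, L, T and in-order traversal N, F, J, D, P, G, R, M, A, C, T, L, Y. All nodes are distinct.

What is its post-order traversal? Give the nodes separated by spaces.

The first element of pre-order is the root; it splits in-order into left and right subtrees.
Root C: left subtree has 9 nodes {N, F, J, D, P, G, R, M, A}, right has 3 {T, L, Y}.
  Root R: left subtree has 6 nodes {N, F, J, D, P, G}, right has 2 {M, A}.
    Root P: left subtree has 4 nodes {N, F, J, D}, right has 1 {G}.
      Root J: left subtree has 2 nodes {N, F}, right has 1 {D}.
        Root N: left subtree has 0 nodes { }, right has 1 {F}.
    Root A: left subtree has 1 node {M}, right has 0 { }.
  Root Y: left subtree has 2 nodes {T, L}, right has 0 { }.
    Root L: left subtree has 1 node {T}, right has 0 { }.

F N D J G P M A R T L Y C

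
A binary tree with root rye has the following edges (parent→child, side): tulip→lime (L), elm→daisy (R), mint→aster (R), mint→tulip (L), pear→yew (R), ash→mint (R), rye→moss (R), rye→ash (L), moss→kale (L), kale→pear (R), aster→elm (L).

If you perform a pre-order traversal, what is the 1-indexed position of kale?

10

Pre-order visits the node, then its left subtree, then its right subtree.
Visit rye.
At rye: go left to ash.
  Visit ash.
  At ash: no left child.
  At ash: go right to mint.
    Visit mint.
    At mint: go left to tulip.
      Visit tulip.
      At tulip: go left to lime.
        lime is a leaf — visit lime.
      At tulip: no right child.
    At mint: go right to aster.
      Visit aster.
      At aster: go left to elm.
        Visit elm.
        At elm: no left child.
        At elm: go right to daisy.
          daisy is a leaf — visit daisy.
      At aster: no right child.
At rye: go right to moss.
  Visit moss.
  At moss: go left to kale.
    Visit kale.
    At kale: no left child.
    At kale: go right to pear.
      Visit pear.
      At pear: no left child.
      At pear: go right to yew.
        yew is a leaf — visit yew.
  At moss: no right child.
Full pre-order sequence: rye, ash, mint, tulip, lime, aster, elm, daisy, moss, kale, pear, yew.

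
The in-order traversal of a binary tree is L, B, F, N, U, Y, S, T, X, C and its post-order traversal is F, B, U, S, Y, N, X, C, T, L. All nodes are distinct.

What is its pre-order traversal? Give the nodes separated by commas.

L, T, N, B, F, Y, U, S, C, X

The last element of post-order is the root; it splits in-order into left and right subtrees.
Root L: left subtree has 0 nodes { }, right has 9 {B, F, N, U, Y, S, T, X, C}.
  Root T: left subtree has 6 nodes {B, F, N, U, Y, S}, right has 2 {X, C}.
    Root N: left subtree has 2 nodes {B, F}, right has 3 {U, Y, S}.
      Root B: left subtree has 0 nodes { }, right has 1 {F}.
      Root Y: left subtree has 1 node {U}, right has 1 {S}.
    Root C: left subtree has 1 node {X}, right has 0 { }.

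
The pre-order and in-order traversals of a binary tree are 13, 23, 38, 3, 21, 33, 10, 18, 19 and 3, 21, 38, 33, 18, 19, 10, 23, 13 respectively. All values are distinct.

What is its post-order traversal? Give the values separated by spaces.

The first element of pre-order is the root; it splits in-order into left and right subtrees.
Root 13: left subtree has 8 nodes {3, 21, 38, 33, 18, 19, 10, 23}, right has 0 { }.
  Root 23: left subtree has 7 nodes {3, 21, 38, 33, 18, 19, 10}, right has 0 { }.
    Root 38: left subtree has 2 nodes {3, 21}, right has 4 {33, 18, 19, 10}.
      Root 3: left subtree has 0 nodes { }, right has 1 {21}.
      Root 33: left subtree has 0 nodes { }, right has 3 {18, 19, 10}.
        Root 10: left subtree has 2 nodes {18, 19}, right has 0 { }.
          Root 18: left subtree has 0 nodes { }, right has 1 {19}.

21 3 19 18 10 33 38 23 13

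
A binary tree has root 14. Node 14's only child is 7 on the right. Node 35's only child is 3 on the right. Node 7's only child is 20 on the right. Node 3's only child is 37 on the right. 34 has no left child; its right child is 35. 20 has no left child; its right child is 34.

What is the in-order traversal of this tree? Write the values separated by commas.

In-order visits the left subtree, then the node, then the right subtree.
At 14: no left child.
Visit 14.
At 14: go right to 7.
  At 7: no left child.
  Visit 7.
  At 7: go right to 20.
    At 20: no left child.
    Visit 20.
    At 20: go right to 34.
      At 34: no left child.
      Visit 34.
      At 34: go right to 35.
        At 35: no left child.
        Visit 35.
        At 35: go right to 3.
          At 3: no left child.
          Visit 3.
          At 3: go right to 37.
            37 is a leaf — visit 37.

14, 7, 20, 34, 35, 3, 37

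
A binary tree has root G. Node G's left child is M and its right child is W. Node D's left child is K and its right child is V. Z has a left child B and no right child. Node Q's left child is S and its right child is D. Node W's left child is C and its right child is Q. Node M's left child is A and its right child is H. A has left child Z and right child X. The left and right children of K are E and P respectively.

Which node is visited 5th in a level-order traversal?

H

Level-order visits nodes level by level from the root, left to right within each level.
Level 0: G
Level 1: M, W
Level 2: A, H, C, Q
Level 3: Z, X, S, D
Level 4: B, K, V
Level 5: E, P
Full level-order sequence: G, M, W, A, H, C, Q, Z, X, S, D, B, K, V, E, P.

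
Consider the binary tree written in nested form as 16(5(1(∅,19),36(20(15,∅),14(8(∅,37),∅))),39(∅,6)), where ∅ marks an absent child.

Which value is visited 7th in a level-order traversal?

Level-order visits nodes level by level from the root, left to right within each level.
Level 0: 16
Level 1: 5, 39
Level 2: 1, 36, 6
Level 3: 19, 20, 14
Level 4: 15, 8
Level 5: 37
Full level-order sequence: 16, 5, 39, 1, 36, 6, 19, 20, 14, 15, 8, 37.

19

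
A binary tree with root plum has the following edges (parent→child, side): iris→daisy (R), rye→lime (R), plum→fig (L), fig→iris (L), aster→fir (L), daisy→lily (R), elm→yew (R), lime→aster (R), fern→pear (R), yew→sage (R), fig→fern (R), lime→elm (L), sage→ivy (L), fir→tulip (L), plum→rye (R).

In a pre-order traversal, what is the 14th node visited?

Pre-order visits the node, then its left subtree, then its right subtree.
Visit plum.
At plum: go left to fig.
  Visit fig.
  At fig: go left to iris.
    Visit iris.
    At iris: no left child.
    At iris: go right to daisy.
      Visit daisy.
      At daisy: no left child.
      At daisy: go right to lily.
        lily is a leaf — visit lily.
  At fig: go right to fern.
    Visit fern.
    At fern: no left child.
    At fern: go right to pear.
      pear is a leaf — visit pear.
At plum: go right to rye.
  Visit rye.
  At rye: no left child.
  At rye: go right to lime.
    Visit lime.
    At lime: go left to elm.
      Visit elm.
      At elm: no left child.
      At elm: go right to yew.
        Visit yew.
        At yew: no left child.
        At yew: go right to sage.
          Visit sage.
          At sage: go left to ivy.
            ivy is a leaf — visit ivy.
          At sage: no right child.
    At lime: go right to aster.
      Visit aster.
      At aster: go left to fir.
        Visit fir.
        At fir: go left to tulip.
          tulip is a leaf — visit tulip.
        At fir: no right child.
      At aster: no right child.
Full pre-order sequence: plum, fig, iris, daisy, lily, fern, pear, rye, lime, elm, yew, sage, ivy, aster, fir, tulip.

aster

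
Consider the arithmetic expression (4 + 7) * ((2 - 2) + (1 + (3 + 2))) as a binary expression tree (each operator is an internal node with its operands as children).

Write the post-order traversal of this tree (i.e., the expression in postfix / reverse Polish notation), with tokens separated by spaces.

Post-order on an expression tree gives postfix notation: for each operator, emit left operand, right operand, then the operator.

4 7 + 2 2 - 1 3 2 + + + *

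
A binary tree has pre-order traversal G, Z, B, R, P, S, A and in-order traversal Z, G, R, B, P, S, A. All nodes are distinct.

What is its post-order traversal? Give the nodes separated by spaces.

The first element of pre-order is the root; it splits in-order into left and right subtrees.
Root G: left subtree has 1 node {Z}, right has 5 {R, B, P, S, A}.
  Root B: left subtree has 1 node {R}, right has 3 {P, S, A}.
    Root P: left subtree has 0 nodes { }, right has 2 {S, A}.
      Root S: left subtree has 0 nodes { }, right has 1 {A}.

Z R A S P B G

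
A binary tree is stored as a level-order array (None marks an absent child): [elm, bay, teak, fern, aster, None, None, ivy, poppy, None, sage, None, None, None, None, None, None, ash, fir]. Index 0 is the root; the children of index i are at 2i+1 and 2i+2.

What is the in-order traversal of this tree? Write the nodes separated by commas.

In-order visits the left subtree, then the node, then the right subtree.
At elm: go left to bay.
  At bay: go left to fern.
    At fern: go left to ivy.
      ivy is a leaf — visit ivy.
    Visit fern.
    At fern: go right to poppy.
      At poppy: go left to ash.
        ash is a leaf — visit ash.
      Visit poppy.
      At poppy: go right to fir.
        fir is a leaf — visit fir.
  Visit bay.
  At bay: go right to aster.
    At aster: no left child.
    Visit aster.
    At aster: go right to sage.
      sage is a leaf — visit sage.
Visit elm.
At elm: go right to teak.
  teak is a leaf — visit teak.

ivy, fern, ash, poppy, fir, bay, aster, sage, elm, teak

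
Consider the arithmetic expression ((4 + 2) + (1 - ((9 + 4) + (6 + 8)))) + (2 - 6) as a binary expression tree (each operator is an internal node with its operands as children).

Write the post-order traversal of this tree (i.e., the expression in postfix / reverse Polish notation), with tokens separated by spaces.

Post-order on an expression tree gives postfix notation: for each operator, emit left operand, right operand, then the operator.

4 2 + 1 9 4 + 6 8 + + - + 2 6 - +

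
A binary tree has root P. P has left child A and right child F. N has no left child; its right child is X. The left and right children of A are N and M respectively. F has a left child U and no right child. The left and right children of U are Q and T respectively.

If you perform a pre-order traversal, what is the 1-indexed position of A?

2

Pre-order visits the node, then its left subtree, then its right subtree.
Visit P.
At P: go left to A.
  Visit A.
  At A: go left to N.
    Visit N.
    At N: no left child.
    At N: go right to X.
      X is a leaf — visit X.
  At A: go right to M.
    M is a leaf — visit M.
At P: go right to F.
  Visit F.
  At F: go left to U.
    Visit U.
    At U: go left to Q.
      Q is a leaf — visit Q.
    At U: go right to T.
      T is a leaf — visit T.
  At F: no right child.
Full pre-order sequence: P, A, N, X, M, F, U, Q, T.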